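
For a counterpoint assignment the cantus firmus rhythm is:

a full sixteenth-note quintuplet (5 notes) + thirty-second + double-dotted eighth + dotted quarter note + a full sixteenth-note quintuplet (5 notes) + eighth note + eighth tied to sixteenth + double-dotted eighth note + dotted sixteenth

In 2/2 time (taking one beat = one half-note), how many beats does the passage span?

One half-note beat = 16 thirty-second notes.
Each duration in thirty-second notes: a full sixteenth-note quintuplet (5 notes) (five quintuplet sixteenths span one quarter) = 8; thirty-second = 1; double-dotted eighth = 7; dotted quarter note = 12; a full sixteenth-note quintuplet (5 notes) (five quintuplet sixteenths span one quarter) = 8; eighth note = 4; eighth tied to sixteenth (eighth + sixteenth) = 6; double-dotted eighth note = 7; dotted sixteenth = 3.
Total: 8 + 1 + 7 + 12 + 8 + 4 + 6 + 7 + 3 = 56.
56 ÷ 16 = 3.5 beats.

3.5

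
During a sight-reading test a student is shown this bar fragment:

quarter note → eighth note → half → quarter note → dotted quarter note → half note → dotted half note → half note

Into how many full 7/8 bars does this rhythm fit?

One bar of 7/8 = 7 eighth notes.
Convert each value to eighth notes: quarter note = 2; eighth note = 1; half = 4; quarter note = 2; dotted quarter note = 3; half note = 4; dotted half note = 6; half note = 4.
Sum: 2 + 1 + 4 + 2 + 3 + 4 + 6 + 4 = 26.
26 ÷ 7 = 3 complete bars with 5 left over.

3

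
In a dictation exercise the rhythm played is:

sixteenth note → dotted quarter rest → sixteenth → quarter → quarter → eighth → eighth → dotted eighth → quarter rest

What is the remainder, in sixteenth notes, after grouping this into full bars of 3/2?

One bar of 3/2 = 24 sixteenth notes.
Express everything in sixteenth notes: sixteenth note = 1; dotted quarter rest = 6; sixteenth = 1; quarter = 4; quarter = 4; eighth = 2; eighth = 2; dotted eighth = 3; quarter rest = 4.
Sum: 1 + 6 + 1 + 4 + 4 + 2 + 2 + 3 + 4 = 27.
27 ÷ 24 = 1 complete bar with 3 sixteenth notes remaining.

3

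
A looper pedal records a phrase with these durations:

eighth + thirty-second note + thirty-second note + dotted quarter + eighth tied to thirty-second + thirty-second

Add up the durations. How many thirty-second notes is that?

Convert each value to thirty-second notes: eighth = 4; thirty-second note = 1; thirty-second note = 1; dotted quarter = 12; eighth tied to thirty-second (eighth + thirty-second) = 5; thirty-second = 1.
Total: 4 + 1 + 1 + 12 + 5 + 1 = 24 thirty-second notes.

24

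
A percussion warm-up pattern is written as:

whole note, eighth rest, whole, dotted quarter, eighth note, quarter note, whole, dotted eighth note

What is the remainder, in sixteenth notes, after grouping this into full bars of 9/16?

One bar of 9/16 = 9 sixteenth notes.
In sixteenth notes: whole note = 16; eighth rest = 2; whole = 16; dotted quarter = 6; eighth note = 2; quarter note = 4; whole = 16; dotted eighth note = 3.
Altogether 16 + 2 + 16 + 6 + 2 + 4 + 16 + 3 = 65.
65 ÷ 9 = 7 complete bars with 2 sixteenth notes remaining.

2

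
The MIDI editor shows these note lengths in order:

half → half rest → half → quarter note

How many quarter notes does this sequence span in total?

In quarter notes: half = 2; half rest = 2; half = 2; quarter note = 1.
Sum: 2 + 2 + 2 + 1 = 7 quarter notes.

7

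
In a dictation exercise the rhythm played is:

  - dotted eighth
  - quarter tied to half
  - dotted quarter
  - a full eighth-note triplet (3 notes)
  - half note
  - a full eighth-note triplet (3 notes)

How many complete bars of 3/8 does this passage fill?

6

One bar of 3/8 = 6 sixteenth notes.
Working in sixteenth notes: dotted eighth = 3; quarter tied to half (quarter + half) = 12; dotted quarter = 6; a full eighth-note triplet (3 notes) (three triplet eighths span one quarter) = 4; half note = 8; a full eighth-note triplet (3 notes) (three triplet eighths span one quarter) = 4.
Adding: 3 + 12 + 6 + 4 + 8 + 4 = 37.
37 ÷ 6 = 6 complete bars with 1 left over.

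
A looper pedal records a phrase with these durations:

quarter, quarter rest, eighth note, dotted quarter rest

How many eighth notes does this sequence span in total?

Each duration in eighth notes: quarter = 2; quarter rest = 2; eighth note = 1; dotted quarter rest = 3.
Total: 2 + 2 + 1 + 3 = 8 eighth notes.

8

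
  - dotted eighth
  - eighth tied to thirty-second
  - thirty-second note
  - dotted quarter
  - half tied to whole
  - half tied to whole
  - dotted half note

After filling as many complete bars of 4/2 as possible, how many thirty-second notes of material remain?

16

One bar of 4/2 = 64 thirty-second notes.
Each duration in thirty-second notes: dotted eighth = 6; eighth tied to thirty-second (eighth + thirty-second) = 5; thirty-second note = 1; dotted quarter = 12; half tied to whole (half + whole) = 48; half tied to whole (half + whole) = 48; dotted half note = 24.
Sum: 6 + 5 + 1 + 12 + 48 + 48 + 24 = 144.
144 ÷ 64 = 2 complete bars with 16 thirty-second notes remaining.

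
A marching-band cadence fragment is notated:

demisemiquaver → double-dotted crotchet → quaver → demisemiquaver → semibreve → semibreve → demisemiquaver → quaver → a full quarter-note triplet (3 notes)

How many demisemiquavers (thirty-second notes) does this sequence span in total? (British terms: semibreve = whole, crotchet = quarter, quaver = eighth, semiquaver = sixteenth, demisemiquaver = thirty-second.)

105

Each duration in thirty-second notes: demisemiquaver = 1; double-dotted crotchet = 14; quaver = 4; demisemiquaver = 1; semibreve = 32; semibreve = 32; demisemiquaver = 1; quaver = 4; a full quarter-note triplet (3 notes) (three triplet quarters span one half) = 16.
Sum: 1 + 14 + 4 + 1 + 32 + 32 + 1 + 4 + 16 = 105 thirty-second notes.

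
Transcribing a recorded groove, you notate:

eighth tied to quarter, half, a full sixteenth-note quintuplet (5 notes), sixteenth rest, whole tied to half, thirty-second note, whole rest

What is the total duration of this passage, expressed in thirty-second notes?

Working in thirty-second notes: eighth tied to quarter (eighth + quarter) = 12; half = 16; a full sixteenth-note quintuplet (5 notes) (five quintuplet sixteenths span one quarter) = 8; sixteenth rest = 2; whole tied to half (whole + half) = 48; thirty-second note = 1; whole rest = 32.
Altogether 12 + 16 + 8 + 2 + 48 + 1 + 32 = 119 thirty-second notes.

119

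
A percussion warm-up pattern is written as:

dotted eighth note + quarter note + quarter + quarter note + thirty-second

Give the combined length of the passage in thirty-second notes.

31

Working in thirty-second notes: dotted eighth note = 6; quarter note = 8; quarter = 8; quarter note = 8; thirty-second = 1.
Sum: 6 + 8 + 8 + 8 + 1 = 31 thirty-second notes.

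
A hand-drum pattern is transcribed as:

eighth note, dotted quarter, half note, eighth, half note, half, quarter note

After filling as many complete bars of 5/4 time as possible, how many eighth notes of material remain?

9

One bar of 5/4 = 10 eighth notes.
Working in eighth notes: eighth note = 1; dotted quarter = 3; half note = 4; eighth = 1; half note = 4; half = 4; quarter note = 2.
Total: 1 + 3 + 4 + 1 + 4 + 4 + 2 = 19.
19 ÷ 10 = 1 complete bar with 9 eighth notes remaining.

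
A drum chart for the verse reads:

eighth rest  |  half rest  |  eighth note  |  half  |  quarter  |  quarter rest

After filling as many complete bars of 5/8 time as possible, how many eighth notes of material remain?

4

One bar of 5/8 = 5 eighth notes.
In eighth notes: eighth rest = 1; half rest = 4; eighth note = 1; half = 4; quarter = 2; quarter rest = 2.
Adding: 1 + 4 + 1 + 4 + 2 + 2 = 14.
14 ÷ 5 = 2 complete bars with 4 eighth notes remaining.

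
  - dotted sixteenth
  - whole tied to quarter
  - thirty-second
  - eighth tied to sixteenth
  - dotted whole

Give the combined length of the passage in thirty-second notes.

98

Convert each value to thirty-second notes: dotted sixteenth = 3; whole tied to quarter (whole + quarter) = 40; thirty-second = 1; eighth tied to sixteenth (eighth + sixteenth) = 6; dotted whole = 48.
Altogether 3 + 40 + 1 + 6 + 48 = 98 thirty-second notes.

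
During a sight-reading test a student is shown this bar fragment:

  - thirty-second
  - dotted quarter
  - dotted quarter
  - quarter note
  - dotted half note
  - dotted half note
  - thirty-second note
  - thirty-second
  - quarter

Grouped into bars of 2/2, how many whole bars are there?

One bar of 2/2 = 32 thirty-second notes.
In thirty-second notes: thirty-second = 1; dotted quarter = 12; dotted quarter = 12; quarter note = 8; dotted half note = 24; dotted half note = 24; thirty-second note = 1; thirty-second = 1; quarter = 8.
Altogether 1 + 12 + 12 + 8 + 24 + 24 + 1 + 1 + 8 = 91.
91 ÷ 32 = 2 complete bars with 27 left over.

2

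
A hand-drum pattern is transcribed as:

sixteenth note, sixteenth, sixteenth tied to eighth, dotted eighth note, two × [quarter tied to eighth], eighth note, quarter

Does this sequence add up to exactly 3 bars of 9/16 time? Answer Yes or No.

One bar of 9/16 = 9 sixteenth notes, so 3 bars = 27.
Working in sixteenth notes: sixteenth note = 1; sixteenth = 1; sixteenth tied to eighth (sixteenth + eighth) = 3; dotted eighth note = 3; quarter tied to eighth (quarter + eighth) = 6; quarter tied to eighth (quarter + eighth) = 6; eighth note = 2; quarter = 4.
Total: 1 + 1 + 3 + 3 + 6 + 6 + 2 + 4 = 26.
26 falls short of 27, so the answer is No.

No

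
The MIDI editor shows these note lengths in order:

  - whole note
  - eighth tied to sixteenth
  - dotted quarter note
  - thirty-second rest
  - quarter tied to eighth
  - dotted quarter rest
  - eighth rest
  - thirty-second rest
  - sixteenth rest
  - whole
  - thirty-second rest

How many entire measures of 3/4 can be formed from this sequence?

4

One bar of 3/4 = 24 thirty-second notes.
Each duration in thirty-second notes: whole note = 32; eighth tied to sixteenth (eighth + sixteenth) = 6; dotted quarter note = 12; thirty-second rest = 1; quarter tied to eighth (quarter + eighth) = 12; dotted quarter rest = 12; eighth rest = 4; thirty-second rest = 1; sixteenth rest = 2; whole = 32; thirty-second rest = 1.
Altogether 32 + 6 + 12 + 1 + 12 + 12 + 4 + 1 + 2 + 32 + 1 = 115.
115 ÷ 24 = 4 complete bars with 19 left over.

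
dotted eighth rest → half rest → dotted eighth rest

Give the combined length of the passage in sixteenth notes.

In sixteenth notes: dotted eighth rest = 3; half rest = 8; dotted eighth rest = 3.
Sum: 3 + 8 + 3 = 14 sixteenth notes.

14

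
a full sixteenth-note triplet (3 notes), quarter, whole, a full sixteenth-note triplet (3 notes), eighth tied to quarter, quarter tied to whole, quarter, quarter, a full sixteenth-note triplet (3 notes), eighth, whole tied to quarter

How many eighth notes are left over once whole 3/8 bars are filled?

One bar of 3/8 = 3 eighth notes.
Working in eighth notes: a full sixteenth-note triplet (3 notes) (three triplet sixteenths span one eighth) = 1; quarter = 2; whole = 8; a full sixteenth-note triplet (3 notes) (three triplet sixteenths span one eighth) = 1; eighth tied to quarter (eighth + quarter) = 3; quarter tied to whole (quarter + whole) = 10; quarter = 2; quarter = 2; a full sixteenth-note triplet (3 notes) (three triplet sixteenths span one eighth) = 1; eighth = 1; whole tied to quarter (whole + quarter) = 10.
Altogether 1 + 2 + 8 + 1 + 3 + 10 + 2 + 2 + 1 + 1 + 10 = 41.
41 ÷ 3 = 13 complete bars with 2 eighth notes remaining.

2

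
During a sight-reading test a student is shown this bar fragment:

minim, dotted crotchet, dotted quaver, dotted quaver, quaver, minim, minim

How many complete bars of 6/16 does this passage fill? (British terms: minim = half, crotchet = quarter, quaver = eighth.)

One bar of 6/16 = 6 sixteenth notes.
In sixteenth notes: minim = 8; dotted crotchet = 6; dotted quaver = 3; dotted quaver = 3; quaver = 2; minim = 8; minim = 8.
Sum: 8 + 6 + 3 + 3 + 2 + 8 + 8 = 38.
38 ÷ 6 = 6 complete bars with 2 left over.

6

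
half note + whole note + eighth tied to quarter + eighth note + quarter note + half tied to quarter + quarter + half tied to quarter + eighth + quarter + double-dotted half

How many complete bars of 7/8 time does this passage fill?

6

One bar of 7/8 = 7 eighth notes.
Working in eighth notes: half note = 4; whole note = 8; eighth tied to quarter (eighth + quarter) = 3; eighth note = 1; quarter note = 2; half tied to quarter (half + quarter) = 6; quarter = 2; half tied to quarter (half + quarter) = 6; eighth = 1; quarter = 2; double-dotted half = 7.
Sum: 4 + 8 + 3 + 1 + 2 + 6 + 2 + 6 + 1 + 2 + 7 = 42.
42 ÷ 7 = 6 complete bars with 0 left over.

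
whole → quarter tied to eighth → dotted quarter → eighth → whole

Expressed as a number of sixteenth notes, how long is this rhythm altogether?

46

Convert each value to sixteenth notes: whole = 16; quarter tied to eighth (quarter + eighth) = 6; dotted quarter = 6; eighth = 2; whole = 16.
Adding: 16 + 6 + 6 + 2 + 16 = 46 sixteenth notes.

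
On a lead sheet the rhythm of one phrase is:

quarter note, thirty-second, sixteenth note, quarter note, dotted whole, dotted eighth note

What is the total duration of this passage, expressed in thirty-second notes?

73

Working in thirty-second notes: quarter note = 8; thirty-second = 1; sixteenth note = 2; quarter note = 8; dotted whole = 48; dotted eighth note = 6.
Adding: 8 + 1 + 2 + 8 + 48 + 6 = 73 thirty-second notes.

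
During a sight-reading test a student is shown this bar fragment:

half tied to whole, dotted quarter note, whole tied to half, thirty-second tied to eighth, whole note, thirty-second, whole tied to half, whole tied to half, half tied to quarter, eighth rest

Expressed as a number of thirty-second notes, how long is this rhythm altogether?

Convert each value to thirty-second notes: half tied to whole (half + whole) = 48; dotted quarter note = 12; whole tied to half (whole + half) = 48; thirty-second tied to eighth (thirty-second + eighth) = 5; whole note = 32; thirty-second = 1; whole tied to half (whole + half) = 48; whole tied to half (whole + half) = 48; half tied to quarter (half + quarter) = 24; eighth rest = 4.
Altogether 48 + 12 + 48 + 5 + 32 + 1 + 48 + 48 + 24 + 4 = 270 thirty-second notes.

270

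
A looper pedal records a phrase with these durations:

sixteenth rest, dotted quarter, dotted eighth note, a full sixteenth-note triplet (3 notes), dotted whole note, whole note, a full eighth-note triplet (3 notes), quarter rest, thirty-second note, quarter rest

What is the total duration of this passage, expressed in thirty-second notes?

Express everything in thirty-second notes: sixteenth rest = 2; dotted quarter = 12; dotted eighth note = 6; a full sixteenth-note triplet (3 notes) (three triplet sixteenths span one eighth) = 4; dotted whole note = 48; whole note = 32; a full eighth-note triplet (3 notes) (three triplet eighths span one quarter) = 8; quarter rest = 8; thirty-second note = 1; quarter rest = 8.
Altogether 2 + 12 + 6 + 4 + 48 + 32 + 8 + 8 + 1 + 8 = 129 thirty-second notes.

129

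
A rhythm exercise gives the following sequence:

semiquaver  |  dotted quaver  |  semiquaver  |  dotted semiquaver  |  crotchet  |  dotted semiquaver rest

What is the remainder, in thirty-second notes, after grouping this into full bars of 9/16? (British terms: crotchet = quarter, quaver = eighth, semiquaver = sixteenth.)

6

One bar of 9/16 = 18 thirty-second notes.
In thirty-second notes: semiquaver = 2; dotted quaver = 6; semiquaver = 2; dotted semiquaver = 3; crotchet = 8; dotted semiquaver rest = 3.
Sum: 2 + 6 + 2 + 3 + 8 + 3 = 24.
24 ÷ 18 = 1 complete bar with 6 thirty-second notes remaining.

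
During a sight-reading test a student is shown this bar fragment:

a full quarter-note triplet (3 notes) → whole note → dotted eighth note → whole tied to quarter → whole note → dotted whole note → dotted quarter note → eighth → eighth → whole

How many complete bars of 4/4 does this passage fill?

One bar of 4/4 = 16 sixteenth notes.
Working in sixteenth notes: a full quarter-note triplet (3 notes) (three triplet quarters span one half) = 8; whole note = 16; dotted eighth note = 3; whole tied to quarter (whole + quarter) = 20; whole note = 16; dotted whole note = 24; dotted quarter note = 6; eighth = 2; eighth = 2; whole = 16.
Sum: 8 + 16 + 3 + 20 + 16 + 24 + 6 + 2 + 2 + 16 = 113.
113 ÷ 16 = 7 complete bars with 1 left over.

7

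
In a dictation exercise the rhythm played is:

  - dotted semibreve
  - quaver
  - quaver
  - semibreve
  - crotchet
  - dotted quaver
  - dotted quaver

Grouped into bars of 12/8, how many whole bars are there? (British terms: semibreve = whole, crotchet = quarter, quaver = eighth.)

2

One bar of 12/8 = 24 sixteenth notes.
Express everything in sixteenth notes: dotted semibreve = 24; quaver = 2; quaver = 2; semibreve = 16; crotchet = 4; dotted quaver = 3; dotted quaver = 3.
Adding: 24 + 2 + 2 + 16 + 4 + 3 + 3 = 54.
54 ÷ 24 = 2 complete bars with 6 left over.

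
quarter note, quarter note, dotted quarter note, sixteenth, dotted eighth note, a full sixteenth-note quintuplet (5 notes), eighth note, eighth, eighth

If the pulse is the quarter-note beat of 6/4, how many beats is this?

One quarter-note beat = 4 sixteenth notes.
Each duration in sixteenth notes: quarter note = 4; quarter note = 4; dotted quarter note = 6; sixteenth = 1; dotted eighth note = 3; a full sixteenth-note quintuplet (5 notes) (five quintuplet sixteenths span one quarter) = 4; eighth note = 2; eighth = 2; eighth = 2.
Total: 4 + 4 + 6 + 1 + 3 + 4 + 2 + 2 + 2 = 28.
28 ÷ 4 = 7 beats.

7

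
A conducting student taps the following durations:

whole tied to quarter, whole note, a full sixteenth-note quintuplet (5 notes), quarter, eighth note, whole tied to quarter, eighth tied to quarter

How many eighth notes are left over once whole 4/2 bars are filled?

4

One bar of 4/2 = 16 eighth notes.
Convert each value to eighth notes: whole tied to quarter (whole + quarter) = 10; whole note = 8; a full sixteenth-note quintuplet (5 notes) (five quintuplet sixteenths span one quarter) = 2; quarter = 2; eighth note = 1; whole tied to quarter (whole + quarter) = 10; eighth tied to quarter (eighth + quarter) = 3.
Sum: 10 + 8 + 2 + 2 + 1 + 10 + 3 = 36.
36 ÷ 16 = 2 complete bars with 4 eighth notes remaining.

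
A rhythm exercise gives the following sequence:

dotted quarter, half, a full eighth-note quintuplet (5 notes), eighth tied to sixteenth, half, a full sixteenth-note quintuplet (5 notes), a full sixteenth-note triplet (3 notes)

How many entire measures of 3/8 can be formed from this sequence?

One bar of 3/8 = 6 sixteenth notes.
Working in sixteenth notes: dotted quarter = 6; half = 8; a full eighth-note quintuplet (5 notes) (five quintuplet eighths span one half) = 8; eighth tied to sixteenth (eighth + sixteenth) = 3; half = 8; a full sixteenth-note quintuplet (5 notes) (five quintuplet sixteenths span one quarter) = 4; a full sixteenth-note triplet (3 notes) (three triplet sixteenths span one eighth) = 2.
Sum: 6 + 8 + 8 + 3 + 8 + 4 + 2 = 39.
39 ÷ 6 = 6 complete bars with 3 left over.

6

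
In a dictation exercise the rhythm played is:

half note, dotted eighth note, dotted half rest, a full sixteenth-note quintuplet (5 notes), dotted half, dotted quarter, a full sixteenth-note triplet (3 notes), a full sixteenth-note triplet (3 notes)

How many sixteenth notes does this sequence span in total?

49

In sixteenth notes: half note = 8; dotted eighth note = 3; dotted half rest = 12; a full sixteenth-note quintuplet (5 notes) (five quintuplet sixteenths span one quarter) = 4; dotted half = 12; dotted quarter = 6; a full sixteenth-note triplet (3 notes) (three triplet sixteenths span one eighth) = 2; a full sixteenth-note triplet (3 notes) (three triplet sixteenths span one eighth) = 2.
Altogether 8 + 3 + 12 + 4 + 12 + 6 + 2 + 2 = 49 sixteenth notes.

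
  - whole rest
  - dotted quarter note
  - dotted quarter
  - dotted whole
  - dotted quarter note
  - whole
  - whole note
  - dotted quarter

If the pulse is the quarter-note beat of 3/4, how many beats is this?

24

One quarter-note beat = 2 eighth notes.
Each duration in eighth notes: whole rest = 8; dotted quarter note = 3; dotted quarter = 3; dotted whole = 12; dotted quarter note = 3; whole = 8; whole note = 8; dotted quarter = 3.
Altogether 8 + 3 + 3 + 12 + 3 + 8 + 8 + 3 = 48.
48 ÷ 2 = 24 beats.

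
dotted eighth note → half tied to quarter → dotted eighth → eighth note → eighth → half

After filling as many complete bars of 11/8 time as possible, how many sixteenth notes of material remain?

One bar of 11/8 = 22 sixteenth notes.
Express everything in sixteenth notes: dotted eighth note = 3; half tied to quarter (half + quarter) = 12; dotted eighth = 3; eighth note = 2; eighth = 2; half = 8.
Adding: 3 + 12 + 3 + 2 + 2 + 8 = 30.
30 ÷ 22 = 1 complete bar with 8 sixteenth notes remaining.

8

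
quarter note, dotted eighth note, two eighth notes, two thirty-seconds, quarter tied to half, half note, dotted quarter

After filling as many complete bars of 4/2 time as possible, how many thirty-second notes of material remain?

One bar of 4/2 = 64 thirty-second notes.
Each duration in thirty-second notes: quarter note = 8; dotted eighth note = 6; eighth note = 4; eighth note = 4; thirty-second = 1; thirty-second = 1; quarter tied to half (quarter + half) = 24; half note = 16; dotted quarter = 12.
Adding: 8 + 6 + 4 + 4 + 1 + 1 + 24 + 16 + 12 = 76.
76 ÷ 64 = 1 complete bar with 12 thirty-second notes remaining.

12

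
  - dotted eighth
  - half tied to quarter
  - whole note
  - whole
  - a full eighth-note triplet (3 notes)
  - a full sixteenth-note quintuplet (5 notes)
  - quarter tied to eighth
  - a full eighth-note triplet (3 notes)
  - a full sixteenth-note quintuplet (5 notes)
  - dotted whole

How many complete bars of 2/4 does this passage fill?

11

One bar of 2/4 = 8 sixteenth notes.
Each duration in sixteenth notes: dotted eighth = 3; half tied to quarter (half + quarter) = 12; whole note = 16; whole = 16; a full eighth-note triplet (3 notes) (three triplet eighths span one quarter) = 4; a full sixteenth-note quintuplet (5 notes) (five quintuplet sixteenths span one quarter) = 4; quarter tied to eighth (quarter + eighth) = 6; a full eighth-note triplet (3 notes) (three triplet eighths span one quarter) = 4; a full sixteenth-note quintuplet (5 notes) (five quintuplet sixteenths span one quarter) = 4; dotted whole = 24.
Adding: 3 + 12 + 16 + 16 + 4 + 4 + 6 + 4 + 4 + 24 = 93.
93 ÷ 8 = 11 complete bars with 5 left over.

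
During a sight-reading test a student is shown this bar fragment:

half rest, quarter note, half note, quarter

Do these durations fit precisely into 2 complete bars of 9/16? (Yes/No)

One bar of 9/16 = 9 sixteenth notes, so 2 bars = 18.
Convert each value to sixteenth notes: half rest = 8; quarter note = 4; half note = 8; quarter = 4.
Sum: 8 + 4 + 8 + 4 = 24.
24 exceeds 18, so the answer is No.

No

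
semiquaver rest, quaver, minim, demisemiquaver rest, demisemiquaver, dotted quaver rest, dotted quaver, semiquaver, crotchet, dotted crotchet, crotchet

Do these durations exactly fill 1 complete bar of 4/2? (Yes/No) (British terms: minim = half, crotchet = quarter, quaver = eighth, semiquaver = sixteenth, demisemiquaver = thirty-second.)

One bar of 4/2 = 64 thirty-second notes.
Working in thirty-second notes: semiquaver rest = 2; quaver = 4; minim = 16; demisemiquaver rest = 1; demisemiquaver = 1; dotted quaver rest = 6; dotted quaver = 6; semiquaver = 2; crotchet = 8; dotted crotchet = 12; crotchet = 8.
Adding: 2 + 4 + 16 + 1 + 1 + 6 + 6 + 2 + 8 + 12 + 8 = 66.
66 exceeds 64, so the answer is No.

No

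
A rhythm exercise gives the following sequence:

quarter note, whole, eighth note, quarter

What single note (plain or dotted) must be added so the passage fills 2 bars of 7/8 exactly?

2 bars of 7/8 = 14 eighth notes.
Working in eighth notes: quarter note = 2; whole = 8; eighth note = 1; quarter = 2.
Altogether 2 + 8 + 1 + 2 = 13.
Remaining: 14 − 13 = 1 eighth note, which is a eighth note.

eighth note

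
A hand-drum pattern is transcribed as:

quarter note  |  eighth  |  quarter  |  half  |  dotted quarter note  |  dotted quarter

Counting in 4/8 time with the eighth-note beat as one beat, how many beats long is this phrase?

15

One eighth-note beat = 2 sixteenth notes.
Working in sixteenth notes: quarter note = 4; eighth = 2; quarter = 4; half = 8; dotted quarter note = 6; dotted quarter = 6.
Total: 4 + 2 + 4 + 8 + 6 + 6 = 30.
30 ÷ 2 = 15 beats.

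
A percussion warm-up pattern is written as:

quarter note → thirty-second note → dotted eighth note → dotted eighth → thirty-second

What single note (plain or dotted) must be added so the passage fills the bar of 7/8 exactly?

The bar of 7/8 = 28 thirty-second notes.
Working in thirty-second notes: quarter note = 8; thirty-second note = 1; dotted eighth note = 6; dotted eighth = 6; thirty-second = 1.
Sum: 8 + 1 + 6 + 6 + 1 = 22.
Remaining: 28 − 22 = 6 thirty-second notes, which is a dotted eighth note.

dotted eighth note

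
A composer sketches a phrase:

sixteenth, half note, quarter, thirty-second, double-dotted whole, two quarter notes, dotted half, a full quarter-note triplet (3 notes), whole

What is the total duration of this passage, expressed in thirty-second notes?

171

Working in thirty-second notes: sixteenth = 2; half note = 16; quarter = 8; thirty-second = 1; double-dotted whole = 56; quarter note = 8; quarter note = 8; dotted half = 24; a full quarter-note triplet (3 notes) (three triplet quarters span one half) = 16; whole = 32.
Adding: 2 + 16 + 8 + 1 + 56 + 8 + 8 + 24 + 16 + 32 = 171 thirty-second notes.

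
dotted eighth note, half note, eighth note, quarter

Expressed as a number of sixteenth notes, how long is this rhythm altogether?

17

Each duration in sixteenth notes: dotted eighth note = 3; half note = 8; eighth note = 2; quarter = 4.
Altogether 3 + 8 + 2 + 4 = 17 sixteenth notes.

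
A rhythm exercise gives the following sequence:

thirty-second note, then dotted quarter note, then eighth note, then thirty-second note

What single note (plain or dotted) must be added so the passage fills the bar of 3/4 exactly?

The bar of 3/4 = 24 thirty-second notes.
In thirty-second notes: thirty-second note = 1; dotted quarter note = 12; eighth note = 4; thirty-second note = 1.
Altogether 1 + 12 + 4 + 1 = 18.
Remaining: 24 − 18 = 6 thirty-second notes, which is a dotted eighth note.

dotted eighth note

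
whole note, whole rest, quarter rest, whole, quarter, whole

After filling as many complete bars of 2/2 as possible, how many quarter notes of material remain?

One bar of 2/2 = 4 quarter notes.
In quarter notes: whole note = 4; whole rest = 4; quarter rest = 1; whole = 4; quarter = 1; whole = 4.
Adding: 4 + 4 + 1 + 4 + 1 + 4 = 18.
18 ÷ 4 = 4 complete bars with 2 quarter notes remaining.

2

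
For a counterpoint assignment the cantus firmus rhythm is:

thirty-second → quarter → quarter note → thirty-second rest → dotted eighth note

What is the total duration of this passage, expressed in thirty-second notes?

24

Convert each value to thirty-second notes: thirty-second = 1; quarter = 8; quarter note = 8; thirty-second rest = 1; dotted eighth note = 6.
Total: 1 + 8 + 8 + 1 + 6 = 24 thirty-second notes.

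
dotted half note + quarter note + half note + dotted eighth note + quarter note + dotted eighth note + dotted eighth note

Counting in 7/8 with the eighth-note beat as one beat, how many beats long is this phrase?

18.5

One eighth-note beat = 2 sixteenth notes.
Each duration in sixteenth notes: dotted half note = 12; quarter note = 4; half note = 8; dotted eighth note = 3; quarter note = 4; dotted eighth note = 3; dotted eighth note = 3.
Adding: 12 + 4 + 8 + 3 + 4 + 3 + 3 = 37.
37 ÷ 2 = 18.5 beats.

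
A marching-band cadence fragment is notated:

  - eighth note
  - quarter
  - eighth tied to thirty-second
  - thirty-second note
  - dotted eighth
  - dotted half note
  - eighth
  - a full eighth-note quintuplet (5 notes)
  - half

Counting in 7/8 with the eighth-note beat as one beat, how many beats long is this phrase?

21

One eighth-note beat = 4 thirty-second notes.
Each duration in thirty-second notes: eighth note = 4; quarter = 8; eighth tied to thirty-second (eighth + thirty-second) = 5; thirty-second note = 1; dotted eighth = 6; dotted half note = 24; eighth = 4; a full eighth-note quintuplet (5 notes) (five quintuplet eighths span one half) = 16; half = 16.
Altogether 4 + 8 + 5 + 1 + 6 + 24 + 4 + 16 + 16 = 84.
84 ÷ 4 = 21 beats.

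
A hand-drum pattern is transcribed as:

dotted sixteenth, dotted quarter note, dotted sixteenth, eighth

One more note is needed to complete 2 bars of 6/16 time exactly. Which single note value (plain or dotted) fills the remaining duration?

sixteenth note

2 bars of 6/16 = 24 thirty-second notes.
Convert each value to thirty-second notes: dotted sixteenth = 3; dotted quarter note = 12; dotted sixteenth = 3; eighth = 4.
Total: 3 + 12 + 3 + 4 = 22.
Remaining: 24 − 22 = 2 thirty-second notes, which is a sixteenth note.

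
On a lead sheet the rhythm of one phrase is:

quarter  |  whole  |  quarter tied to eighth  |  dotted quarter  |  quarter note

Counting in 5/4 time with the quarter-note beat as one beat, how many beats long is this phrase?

9

One quarter-note beat = 2 eighth notes.
Each duration in eighth notes: quarter = 2; whole = 8; quarter tied to eighth (quarter + eighth) = 3; dotted quarter = 3; quarter note = 2.
Sum: 2 + 8 + 3 + 3 + 2 = 18.
18 ÷ 2 = 9 beats.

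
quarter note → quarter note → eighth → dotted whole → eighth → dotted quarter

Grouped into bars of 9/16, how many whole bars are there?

4

One bar of 9/16 = 9 sixteenth notes.
Each duration in sixteenth notes: quarter note = 4; quarter note = 4; eighth = 2; dotted whole = 24; eighth = 2; dotted quarter = 6.
Altogether 4 + 4 + 2 + 24 + 2 + 6 = 42.
42 ÷ 9 = 4 complete bars with 6 left over.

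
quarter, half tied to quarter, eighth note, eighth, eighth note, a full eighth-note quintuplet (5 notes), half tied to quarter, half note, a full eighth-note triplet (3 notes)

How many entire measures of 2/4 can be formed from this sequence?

One bar of 2/4 = 4 eighth notes.
Each duration in eighth notes: quarter = 2; half tied to quarter (half + quarter) = 6; eighth note = 1; eighth = 1; eighth note = 1; a full eighth-note quintuplet (5 notes) (five quintuplet eighths span one half) = 4; half tied to quarter (half + quarter) = 6; half note = 4; a full eighth-note triplet (3 notes) (three triplet eighths span one quarter) = 2.
Adding: 2 + 6 + 1 + 1 + 1 + 4 + 6 + 4 + 2 = 27.
27 ÷ 4 = 6 complete bars with 3 left over.

6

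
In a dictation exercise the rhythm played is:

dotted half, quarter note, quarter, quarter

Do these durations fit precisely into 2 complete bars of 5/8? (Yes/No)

No

One bar of 5/8 = 5 eighth notes, so 2 bars = 10.
Each duration in eighth notes: dotted half = 6; quarter note = 2; quarter = 2; quarter = 2.
Altogether 6 + 2 + 2 + 2 = 12.
12 exceeds 10, so the answer is No.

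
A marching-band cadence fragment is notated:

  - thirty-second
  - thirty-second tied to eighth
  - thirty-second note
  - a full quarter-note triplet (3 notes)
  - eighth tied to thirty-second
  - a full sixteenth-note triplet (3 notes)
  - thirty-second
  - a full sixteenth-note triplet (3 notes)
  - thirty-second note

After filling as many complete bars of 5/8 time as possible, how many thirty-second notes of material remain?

One bar of 5/8 = 20 thirty-second notes.
Each duration in thirty-second notes: thirty-second = 1; thirty-second tied to eighth (thirty-second + eighth) = 5; thirty-second note = 1; a full quarter-note triplet (3 notes) (three triplet quarters span one half) = 16; eighth tied to thirty-second (eighth + thirty-second) = 5; a full sixteenth-note triplet (3 notes) (three triplet sixteenths span one eighth) = 4; thirty-second = 1; a full sixteenth-note triplet (3 notes) (three triplet sixteenths span one eighth) = 4; thirty-second note = 1.
Total: 1 + 5 + 1 + 16 + 5 + 4 + 1 + 4 + 1 = 38.
38 ÷ 20 = 1 complete bar with 18 thirty-second notes remaining.

18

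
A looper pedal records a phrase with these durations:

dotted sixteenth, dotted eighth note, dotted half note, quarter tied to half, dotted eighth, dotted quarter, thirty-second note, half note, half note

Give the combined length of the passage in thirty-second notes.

In thirty-second notes: dotted sixteenth = 3; dotted eighth note = 6; dotted half note = 24; quarter tied to half (quarter + half) = 24; dotted eighth = 6; dotted quarter = 12; thirty-second note = 1; half note = 16; half note = 16.
Adding: 3 + 6 + 24 + 24 + 6 + 12 + 1 + 16 + 16 = 108 thirty-second notes.

108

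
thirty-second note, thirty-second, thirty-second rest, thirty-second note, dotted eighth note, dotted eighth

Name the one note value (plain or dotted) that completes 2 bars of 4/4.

2 bars of 4/4 = 64 thirty-second notes.
Convert each value to thirty-second notes: thirty-second note = 1; thirty-second = 1; thirty-second rest = 1; thirty-second note = 1; dotted eighth note = 6; dotted eighth = 6.
Total: 1 + 1 + 1 + 1 + 6 + 6 = 16.
Remaining: 64 − 16 = 48 thirty-second notes, which is a dotted whole note.

dotted whole note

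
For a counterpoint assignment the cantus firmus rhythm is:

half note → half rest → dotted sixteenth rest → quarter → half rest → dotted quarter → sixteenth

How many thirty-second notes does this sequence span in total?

73

Express everything in thirty-second notes: half note = 16; half rest = 16; dotted sixteenth rest = 3; quarter = 8; half rest = 16; dotted quarter = 12; sixteenth = 2.
Adding: 16 + 16 + 3 + 8 + 16 + 12 + 2 = 73 thirty-second notes.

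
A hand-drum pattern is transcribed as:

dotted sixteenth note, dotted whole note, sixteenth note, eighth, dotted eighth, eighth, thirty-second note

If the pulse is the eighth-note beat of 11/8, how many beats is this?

17

One eighth-note beat = 4 thirty-second notes.
In thirty-second notes: dotted sixteenth note = 3; dotted whole note = 48; sixteenth note = 2; eighth = 4; dotted eighth = 6; eighth = 4; thirty-second note = 1.
Altogether 3 + 48 + 2 + 4 + 6 + 4 + 1 = 68.
68 ÷ 4 = 17 beats.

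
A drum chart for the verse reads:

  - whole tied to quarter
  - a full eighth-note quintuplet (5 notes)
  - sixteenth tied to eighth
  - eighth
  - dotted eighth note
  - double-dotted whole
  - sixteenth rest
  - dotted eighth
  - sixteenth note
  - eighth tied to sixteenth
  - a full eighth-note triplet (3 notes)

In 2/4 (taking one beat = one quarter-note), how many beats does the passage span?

19

One quarter-note beat = 4 sixteenth notes.
Working in sixteenth notes: whole tied to quarter (whole + quarter) = 20; a full eighth-note quintuplet (5 notes) (five quintuplet eighths span one half) = 8; sixteenth tied to eighth (sixteenth + eighth) = 3; eighth = 2; dotted eighth note = 3; double-dotted whole = 28; sixteenth rest = 1; dotted eighth = 3; sixteenth note = 1; eighth tied to sixteenth (eighth + sixteenth) = 3; a full eighth-note triplet (3 notes) (three triplet eighths span one quarter) = 4.
Adding: 20 + 8 + 3 + 2 + 3 + 28 + 1 + 3 + 1 + 3 + 4 = 76.
76 ÷ 4 = 19 beats.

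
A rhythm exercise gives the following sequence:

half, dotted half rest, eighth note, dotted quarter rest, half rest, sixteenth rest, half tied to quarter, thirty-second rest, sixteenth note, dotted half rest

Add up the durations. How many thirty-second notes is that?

Each duration in thirty-second notes: half = 16; dotted half rest = 24; eighth note = 4; dotted quarter rest = 12; half rest = 16; sixteenth rest = 2; half tied to quarter (half + quarter) = 24; thirty-second rest = 1; sixteenth note = 2; dotted half rest = 24.
Adding: 16 + 24 + 4 + 12 + 16 + 2 + 24 + 1 + 2 + 24 = 125 thirty-second notes.

125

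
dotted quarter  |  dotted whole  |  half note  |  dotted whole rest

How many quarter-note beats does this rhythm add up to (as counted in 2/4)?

One quarter-note beat = 2 eighth notes.
Working in eighth notes: dotted quarter = 3; dotted whole = 12; half note = 4; dotted whole rest = 12.
Altogether 3 + 12 + 4 + 12 = 31.
31 ÷ 2 = 15.5 beats.

15.5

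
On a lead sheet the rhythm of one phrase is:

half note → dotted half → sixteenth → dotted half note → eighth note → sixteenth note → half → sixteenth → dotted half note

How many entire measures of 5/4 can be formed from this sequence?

One bar of 5/4 = 20 sixteenth notes.
Each duration in sixteenth notes: half note = 8; dotted half = 12; sixteenth = 1; dotted half note = 12; eighth note = 2; sixteenth note = 1; half = 8; sixteenth = 1; dotted half note = 12.
Adding: 8 + 12 + 1 + 12 + 2 + 1 + 8 + 1 + 12 = 57.
57 ÷ 20 = 2 complete bars with 17 left over.

2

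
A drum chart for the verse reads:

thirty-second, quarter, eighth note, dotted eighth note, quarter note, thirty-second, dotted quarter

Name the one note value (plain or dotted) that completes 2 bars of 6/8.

2 bars of 6/8 = 48 thirty-second notes.
Convert each value to thirty-second notes: thirty-second = 1; quarter = 8; eighth note = 4; dotted eighth note = 6; quarter note = 8; thirty-second = 1; dotted quarter = 12.
Sum: 1 + 8 + 4 + 6 + 8 + 1 + 12 = 40.
Remaining: 48 − 40 = 8 thirty-second notes, which is a quarter note.

quarter note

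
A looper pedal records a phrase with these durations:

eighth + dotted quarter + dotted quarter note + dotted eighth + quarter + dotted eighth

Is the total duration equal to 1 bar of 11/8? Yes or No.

One bar of 11/8 = 22 sixteenth notes.
In sixteenth notes: eighth = 2; dotted quarter = 6; dotted quarter note = 6; dotted eighth = 3; quarter = 4; dotted eighth = 3.
Altogether 2 + 6 + 6 + 3 + 4 + 3 = 24.
24 exceeds 22, so the answer is No.

No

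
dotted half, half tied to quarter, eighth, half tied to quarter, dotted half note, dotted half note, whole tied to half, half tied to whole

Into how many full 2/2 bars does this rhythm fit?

6

One bar of 2/2 = 8 eighth notes.
Working in eighth notes: dotted half = 6; half tied to quarter (half + quarter) = 6; eighth = 1; half tied to quarter (half + quarter) = 6; dotted half note = 6; dotted half note = 6; whole tied to half (whole + half) = 12; half tied to whole (half + whole) = 12.
Altogether 6 + 6 + 1 + 6 + 6 + 6 + 12 + 12 = 55.
55 ÷ 8 = 6 complete bars with 7 left over.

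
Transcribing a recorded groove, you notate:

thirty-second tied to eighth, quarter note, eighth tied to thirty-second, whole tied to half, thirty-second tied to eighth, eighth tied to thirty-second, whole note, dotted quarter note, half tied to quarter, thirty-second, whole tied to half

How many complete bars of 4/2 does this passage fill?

One bar of 4/2 = 64 thirty-second notes.
In thirty-second notes: thirty-second tied to eighth (thirty-second + eighth) = 5; quarter note = 8; eighth tied to thirty-second (eighth + thirty-second) = 5; whole tied to half (whole + half) = 48; thirty-second tied to eighth (thirty-second + eighth) = 5; eighth tied to thirty-second (eighth + thirty-second) = 5; whole note = 32; dotted quarter note = 12; half tied to quarter (half + quarter) = 24; thirty-second = 1; whole tied to half (whole + half) = 48.
Adding: 5 + 8 + 5 + 48 + 5 + 5 + 32 + 12 + 24 + 1 + 48 = 193.
193 ÷ 64 = 3 complete bars with 1 left over.

3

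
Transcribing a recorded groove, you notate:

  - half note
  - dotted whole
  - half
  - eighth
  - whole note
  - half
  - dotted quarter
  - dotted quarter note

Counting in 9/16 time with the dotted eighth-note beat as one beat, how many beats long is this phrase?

26

One dotted eighth-note beat = 3 sixteenth notes.
Convert each value to sixteenth notes: half note = 8; dotted whole = 24; half = 8; eighth = 2; whole note = 16; half = 8; dotted quarter = 6; dotted quarter note = 6.
Sum: 8 + 24 + 8 + 2 + 16 + 8 + 6 + 6 = 78.
78 ÷ 3 = 26 beats.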